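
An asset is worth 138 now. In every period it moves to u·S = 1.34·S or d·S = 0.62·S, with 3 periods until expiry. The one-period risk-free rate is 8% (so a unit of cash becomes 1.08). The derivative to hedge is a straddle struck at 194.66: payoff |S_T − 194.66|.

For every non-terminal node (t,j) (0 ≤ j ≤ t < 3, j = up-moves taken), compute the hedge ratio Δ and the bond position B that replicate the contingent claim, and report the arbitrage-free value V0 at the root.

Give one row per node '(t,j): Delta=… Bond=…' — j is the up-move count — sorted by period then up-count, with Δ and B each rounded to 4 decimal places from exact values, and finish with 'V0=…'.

(0,0): Delta=-0.0323 Bond=77.8620
(1,0): Delta=-1.0000 Bond=166.8896
(1,1): Delta=0.2208 Bond=37.2917
(2,0): Delta=-1.0000 Bond=180.2407
(2,1): Delta=-1.0000 Bond=180.2407
(2,2): Delta=0.5401 Bond=-38.8361
V0=73.4082

Risk-neutral probability p* = (R−d)/(u−d) = (1.08−0.62)/(1.34−0.62) = 0.6389.
Payoff layer (t=3): V(3,0)=161.7707, V(3,1)=123.5768, V(3,2)=41.0285, V(3,3)=137.3824
  t=2,j=0: stock 53.0472 → up 71.0832 (V=123.5768), down 32.8893 (V=161.7707). Price 127.1935; hedge Δ=-1.0000, bond B=180.2407.
  t=2,j=1: stock 114.6504 → up 153.6315 (V=41.0285), down 71.0832 (V=123.5768). Price 65.5903; hedge Δ=-1.0000, bond B=180.2407.
  t=2,j=2: stock 247.7928 → up 332.0424 (V=137.3824), down 153.6315 (V=41.0285). Price 94.9888; hedge Δ=0.5401, bond B=-38.8361.
  t=1,j=0: stock 85.5600 → up 114.6504 (V=65.5903), down 53.0472 (V=127.1935). Price 81.3296; hedge Δ=-1.0000, bond B=166.8896.
  t=1,j=1: stock 184.9200 → up 247.7928 (V=94.9888), down 114.6504 (V=65.5903). Price 78.1229; hedge Δ=0.2208, bond B=37.2917.
  t=0,j=0: stock 138.0000 → up 184.9200 (V=78.1229), down 85.5600 (V=81.3296). Price 73.4082; hedge Δ=-0.0323, bond B=77.8620.
Check: Δ(0,0)·S0 + B(0,0) = 73.4082 = V0.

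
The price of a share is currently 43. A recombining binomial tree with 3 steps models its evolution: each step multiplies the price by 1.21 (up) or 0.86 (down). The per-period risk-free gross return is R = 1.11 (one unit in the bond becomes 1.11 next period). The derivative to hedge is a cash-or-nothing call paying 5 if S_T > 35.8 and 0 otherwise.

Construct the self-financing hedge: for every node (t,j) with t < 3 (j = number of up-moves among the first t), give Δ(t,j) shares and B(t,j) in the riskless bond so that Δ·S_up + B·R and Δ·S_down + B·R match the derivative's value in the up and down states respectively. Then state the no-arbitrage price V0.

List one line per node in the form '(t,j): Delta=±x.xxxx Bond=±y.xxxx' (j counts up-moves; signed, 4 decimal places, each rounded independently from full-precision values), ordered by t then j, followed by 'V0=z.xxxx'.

(0,0): Delta=0.0220 Bond=2.6242
(1,0): Delta=0.0994 Bond=0.0497
(1,1): Delta=0.0000 Bond=4.0581
(2,0): Delta=0.4492 Bond=-11.0682
(2,1): Delta=0.0000 Bond=4.5045
(2,2): Delta=0.0000 Bond=4.5045
V0=3.5707

The replicating-portfolio and risk-neutral prices coincide; use p* = (1.11−0.86)/(1.21−0.86) = 0.7143 for the latter.
Terminal payoffs: V(3,0)=0.0000, V(3,1)=5.0000, V(3,2)=5.0000, V(3,3)=5.0000
Node (2,0) S=31.8028: V=(p*·5.0000+(1−p*)·0.0000)/1.11=3.2175; Δ=(5.0000−0.0000)/(38.4814−27.3504)=0.4492; B=V−Δ·S=-11.0682
Node (2,1) S=44.7458: V=(p*·5.0000+(1−p*)·5.0000)/1.11=4.5045; Δ=(5.0000−5.0000)/(54.1424−38.4814)=0.0000; B=V−Δ·S=4.5045
Node (2,2) S=62.9563: V=(p*·5.0000+(1−p*)·5.0000)/1.11=4.5045; Δ=(5.0000−5.0000)/(76.1771−54.1424)=0.0000; B=V−Δ·S=4.5045
Node (1,0) S=36.9800: V=(p*·4.5045+(1−p*)·3.2175)/1.11=3.7268; Δ=(4.5045−3.2175)/(44.7458−31.8028)=0.0994; B=V−Δ·S=0.0497
Node (1,1) S=52.0300: V=(p*·4.5045+(1−p*)·4.5045)/1.11=4.0581; Δ=(4.5045−4.5045)/(62.9563−44.7458)=0.0000; B=V−Δ·S=4.0581
Node (0,0) S=43.0000: V=(p*·4.0581+(1−p*)·3.7268)/1.11=3.5707; Δ=(4.0581−3.7268)/(52.0300−36.9800)=0.0220; B=V−Δ·S=2.6242
Root portfolio cost Δ·43+B reproduces V0=3.5707.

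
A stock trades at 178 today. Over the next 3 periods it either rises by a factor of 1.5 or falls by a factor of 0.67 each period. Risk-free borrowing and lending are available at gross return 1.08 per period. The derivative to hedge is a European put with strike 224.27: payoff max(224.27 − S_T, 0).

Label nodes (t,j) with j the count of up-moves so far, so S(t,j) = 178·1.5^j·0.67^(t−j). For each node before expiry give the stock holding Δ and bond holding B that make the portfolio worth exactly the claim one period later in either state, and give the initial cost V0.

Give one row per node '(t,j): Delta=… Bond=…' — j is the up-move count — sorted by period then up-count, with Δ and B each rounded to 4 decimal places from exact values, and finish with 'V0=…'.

Under the risk-neutral measure, an up-move has probability p* = (R−d)/(u−d) = 0.4940 and values discount at R = 1.08.
Payoff layer (t=3): V(3,0)=170.7342, V(3,1)=104.4137, V(3,2)=0.0000, V(3,3)=0.0000
Node (2,0) S=79.9042: V=(p*·104.4137+(1−p*)·170.7342)/1.08=127.7532; Δ=(104.4137−170.7342)/(119.8563−53.5358)=-1.0000; B=V−Δ·S=207.6574
Node (2,1) S=178.8900: V=(p*·0.0000+(1−p*)·104.4137)/1.08=48.9221; Δ=(0.0000−104.4137)/(268.3350−119.8563)=-0.7032; B=V−Δ·S=174.7217
Node (2,2) S=400.5000: V=(p*·0.0000+(1−p*)·0.0000)/1.08=0.0000; Δ=(0.0000−0.0000)/(600.7500−268.3350)=0.0000; B=V−Δ·S=0.0000
Node (1,0) S=119.2600: V=(p*·48.9221+(1−p*)·127.7532)/1.08=82.2338; Δ=(48.9221−127.7532)/(178.8900−79.9042)=-0.7964; B=V−Δ·S=177.2111
Node (1,1) S=267.0000: V=(p*·0.0000+(1−p*)·48.9221)/1.08=22.9220; Δ=(0.0000−48.9221)/(400.5000−178.8900)=-0.2208; B=V−Δ·S=81.8643
Node (0,0) S=178.0000: V=(p*·22.9220+(1−p*)·82.2338)/1.08=49.0141; Δ=(22.9220−82.2338)/(267.0000−119.2600)=-0.4015; B=V−Δ·S=120.4741
Each (Δ,B) replicates both successor values, so the strategy is self-financing and V0 is arbitrage-free.

(0,0): Delta=-0.4015 Bond=120.4741
(1,0): Delta=-0.7964 Bond=177.2111
(1,1): Delta=-0.2208 Bond=81.8643
(2,0): Delta=-1.0000 Bond=207.6574
(2,1): Delta=-0.7032 Bond=174.7217
(2,2): Delta=0.0000 Bond=0.0000
V0=49.0141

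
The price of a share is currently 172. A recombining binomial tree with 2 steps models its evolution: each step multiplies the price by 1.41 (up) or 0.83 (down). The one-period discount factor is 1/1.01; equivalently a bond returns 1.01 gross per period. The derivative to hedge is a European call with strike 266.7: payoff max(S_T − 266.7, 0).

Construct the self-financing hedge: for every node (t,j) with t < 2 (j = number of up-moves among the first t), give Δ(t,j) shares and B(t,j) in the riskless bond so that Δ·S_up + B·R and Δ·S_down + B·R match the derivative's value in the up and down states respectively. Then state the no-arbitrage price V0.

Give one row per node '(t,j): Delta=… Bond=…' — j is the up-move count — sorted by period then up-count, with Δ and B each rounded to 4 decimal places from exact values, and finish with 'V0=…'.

Under the risk-neutral measure, an up-move has probability p* = (R−d)/(u−d) = 0.3103 and values discount at R = 1.01.
Terminal values V(2,·): V(2,0)=0.0000, V(2,1)=0.0000, V(2,2)=75.2532
Node (1,0) S=142.7600: V=(p*·0.0000+(1−p*)·0.0000)/1.01=0.0000; Δ=(0.0000−0.0000)/(201.2916−118.4908)=0.0000; B=V−Δ·S=0.0000
Node (1,1) S=242.5200: V=(p*·75.2532+(1−p*)·0.0000)/1.01=23.1232; Δ=(75.2532−0.0000)/(341.9532−201.2916)=0.5350; B=V−Δ·S=-106.6237
Node (0,0) S=172.0000: V=(p*·23.1232+(1−p*)·0.0000)/1.01=7.1051; Δ=(23.1232−0.0000)/(242.5200−142.7600)=0.2318; B=V−Δ·S=-32.7625
Check: Δ(0,0)·S0 + B(0,0) = 7.1051 = V0.

(0,0): Delta=0.2318 Bond=-32.7625
(1,0): Delta=0.0000 Bond=0.0000
(1,1): Delta=0.5350 Bond=-106.6237
V0=7.1051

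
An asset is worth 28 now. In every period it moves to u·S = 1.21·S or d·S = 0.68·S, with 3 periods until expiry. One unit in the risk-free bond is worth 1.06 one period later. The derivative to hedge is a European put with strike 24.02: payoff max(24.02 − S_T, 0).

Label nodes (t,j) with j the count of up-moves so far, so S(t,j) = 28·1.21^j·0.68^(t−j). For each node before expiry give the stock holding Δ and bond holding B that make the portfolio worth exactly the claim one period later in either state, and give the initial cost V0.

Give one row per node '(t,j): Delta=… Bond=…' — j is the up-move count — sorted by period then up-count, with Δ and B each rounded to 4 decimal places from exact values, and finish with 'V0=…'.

(0,0): Delta=-0.2363 Bond=8.1142
(1,0): Delta=-0.7415 Bond=18.2204
(1,1): Delta=-0.1242 Bond=4.8040
(2,0): Delta=-1.0000 Bond=22.6604
(2,1): Delta=-0.6842 Bond=17.9925
(2,2): Delta=0.0000 Bond=0.0000
V0=1.4981

Since d<R<u, set p* = (R−d)/(u−d) = 0.7170; price each node as the discounted p*-expectation of its children.
Terminal payoffs: V(3,0)=15.2159, V(3,1)=8.3539, V(3,2)=0.0000, V(3,3)=0.0000
(2,0): S=12.9472. Δ = (V_up−V_dn)/(S_up−S_dn) = (8.3539−15.2159)/(15.6661−8.8041) = -1.0000. V = [p*·8.3539 + (1−p*)·15.2159]/1.06 = 9.7132. B = V − Δ·S = 22.6604.
(2,1): S=23.0384. Δ = (V_up−V_dn)/(S_up−S_dn) = (0.0000−8.3539)/(27.8765−15.6661) = -0.6842. V = [p*·0.0000 + (1−p*)·8.3539]/1.06 = 2.2305. B = V − Δ·S = 17.9925.
(2,2): S=40.9948. Δ = (V_up−V_dn)/(S_up−S_dn) = (0.0000−0.0000)/(49.6037−27.8765) = 0.0000. V = [p*·0.0000 + (1−p*)·0.0000]/1.06 = 0.0000. B = V − Δ·S = 0.0000.
(1,0): S=19.0400. Δ = (V_up−V_dn)/(S_up−S_dn) = (2.2305−9.7132)/(23.0384−12.9472) = -0.7415. V = [p*·2.2305 + (1−p*)·9.7132]/1.06 = 4.1021. B = V − Δ·S = 18.2204.
(1,1): S=33.8800. Δ = (V_up−V_dn)/(S_up−S_dn) = (0.0000−2.2305)/(40.9948−23.0384) = -0.1242. V = [p*·0.0000 + (1−p*)·2.2305]/1.06 = 0.5955. B = V − Δ·S = 4.8040.
(0,0): S=28.0000. Δ = (V_up−V_dn)/(S_up−S_dn) = (0.5955−4.1021)/(33.8800−19.0400) = -0.2363. V = [p*·0.5955 + (1−p*)·4.1021]/1.06 = 1.4981. B = V − Δ·S = 8.1142.
Check: Δ(0,0)·S0 + B(0,0) = 1.4981 = V0.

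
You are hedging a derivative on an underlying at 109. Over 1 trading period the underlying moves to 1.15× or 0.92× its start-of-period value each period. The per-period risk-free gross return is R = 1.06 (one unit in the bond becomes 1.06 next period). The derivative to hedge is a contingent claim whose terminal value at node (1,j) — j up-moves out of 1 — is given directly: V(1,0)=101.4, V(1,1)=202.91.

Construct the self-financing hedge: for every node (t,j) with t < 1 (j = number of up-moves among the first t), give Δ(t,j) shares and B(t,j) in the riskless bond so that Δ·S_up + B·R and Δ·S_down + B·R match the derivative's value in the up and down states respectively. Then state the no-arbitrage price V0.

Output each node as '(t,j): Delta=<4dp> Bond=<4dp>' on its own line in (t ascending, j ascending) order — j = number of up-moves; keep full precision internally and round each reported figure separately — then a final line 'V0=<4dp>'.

(0,0): Delta=4.0491 Bond=-287.3962
V0=153.9516

Since d<R<u, set p* = (R−d)/(u−d) = 0.6087; price each node as the discounted p*-expectation of its children.
At expiry t=1: V(1,0)=101.4000, V(1,1)=202.9100
  t=0,j=0: stock 109.0000 → up 125.3500 (V=202.9100), down 100.2800 (V=101.4000). Price 153.9516; hedge Δ=4.0491, bond B=-287.3962.
Check: Δ(0,0)·S0 + B(0,0) = 153.9516 = V0.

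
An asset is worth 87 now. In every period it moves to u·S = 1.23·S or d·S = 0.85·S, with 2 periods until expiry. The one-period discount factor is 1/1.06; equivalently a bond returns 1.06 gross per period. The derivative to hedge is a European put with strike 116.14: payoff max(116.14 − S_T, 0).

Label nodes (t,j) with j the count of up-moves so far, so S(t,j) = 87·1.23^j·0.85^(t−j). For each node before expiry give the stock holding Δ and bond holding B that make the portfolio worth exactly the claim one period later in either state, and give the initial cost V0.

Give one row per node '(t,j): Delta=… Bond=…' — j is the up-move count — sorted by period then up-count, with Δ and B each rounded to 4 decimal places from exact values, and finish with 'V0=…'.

(0,0): Delta=-0.7558 Bond=86.3310
(1,0): Delta=-1.0000 Bond=109.5660
(1,1): Delta=-0.6193 Bond=76.8948
V0=20.5724

Since d<R<u, set p* = (R−d)/(u−d) = 0.5526; price each node as the discounted p*-expectation of its children.
Terminal payoffs: V(2,0)=53.2825, V(2,1)=25.1815, V(2,2)=0.0000
Node (1,0) S=73.9500: V=(p*·25.1815+(1−p*)·53.2825)/1.06=35.6160; Δ=(25.1815−53.2825)/(90.9585−62.8575)=-1.0000; B=V−Δ·S=109.5660
Node (1,1) S=107.0100: V=(p*·0.0000+(1−p*)·25.1815)/1.06=10.6277; Δ=(0.0000−25.1815)/(131.6223−90.9585)=-0.6193; B=V−Δ·S=76.8948
Node (0,0) S=87.0000: V=(p*·10.6277+(1−p*)·35.6160)/1.06=20.5724; Δ=(10.6277−35.6160)/(107.0100−73.9500)=-0.7558; B=V−Δ·S=86.3310
Check: Δ(0,0)·S0 + B(0,0) = 20.5724 = V0.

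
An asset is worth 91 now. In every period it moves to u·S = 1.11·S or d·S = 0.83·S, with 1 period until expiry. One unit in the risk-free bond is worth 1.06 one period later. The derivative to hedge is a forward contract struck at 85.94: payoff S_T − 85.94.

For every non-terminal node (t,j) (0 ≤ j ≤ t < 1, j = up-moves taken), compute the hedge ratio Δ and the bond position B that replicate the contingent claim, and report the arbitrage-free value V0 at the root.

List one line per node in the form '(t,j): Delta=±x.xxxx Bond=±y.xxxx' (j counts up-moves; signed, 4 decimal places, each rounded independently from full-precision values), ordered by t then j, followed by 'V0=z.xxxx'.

(0,0): Delta=1.0000 Bond=-81.0755
V0=9.9245

No-arbitrage ⇒ martingale measure with p* = (R−d)/(u−d) = 0.8214.
At expiry t=1: V(1,0)=-10.4100, V(1,1)=15.0700
Node (0,0) S=91.0000: V=(p*·15.0700+(1−p*)·-10.4100)/1.06=9.9245; Δ=(15.0700−-10.4100)/(101.0100−75.5300)=1.0000; B=V−Δ·S=-81.0755
Each (Δ,B) replicates both successor values, so the strategy is self-financing and V0 is arbitrage-free.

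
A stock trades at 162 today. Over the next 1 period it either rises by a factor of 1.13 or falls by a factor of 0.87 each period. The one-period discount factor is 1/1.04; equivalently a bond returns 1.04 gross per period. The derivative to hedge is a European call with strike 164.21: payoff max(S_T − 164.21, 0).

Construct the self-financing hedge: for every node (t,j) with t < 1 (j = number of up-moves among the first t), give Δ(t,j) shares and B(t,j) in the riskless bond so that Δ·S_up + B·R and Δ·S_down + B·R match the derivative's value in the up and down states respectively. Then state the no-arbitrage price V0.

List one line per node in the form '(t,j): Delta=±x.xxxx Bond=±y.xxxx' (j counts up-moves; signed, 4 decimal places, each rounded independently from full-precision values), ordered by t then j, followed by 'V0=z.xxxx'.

(0,0): Delta=0.4475 Bond=-60.6490
V0=11.8510

No-arbitrage ⇒ martingale measure with p* = (R−d)/(u−d) = 0.6538.
Terminal values V(1,·): V(1,0)=0.0000, V(1,1)=18.8500
Node (0,0) S=162.0000: V=(p*·18.8500+(1−p*)·0.0000)/1.04=11.8510; Δ=(18.8500−0.0000)/(183.0600−140.9400)=0.4475; B=V−Δ·S=-60.6490
Self-financing check: at every node Δ·S+B equals the discounted successor values.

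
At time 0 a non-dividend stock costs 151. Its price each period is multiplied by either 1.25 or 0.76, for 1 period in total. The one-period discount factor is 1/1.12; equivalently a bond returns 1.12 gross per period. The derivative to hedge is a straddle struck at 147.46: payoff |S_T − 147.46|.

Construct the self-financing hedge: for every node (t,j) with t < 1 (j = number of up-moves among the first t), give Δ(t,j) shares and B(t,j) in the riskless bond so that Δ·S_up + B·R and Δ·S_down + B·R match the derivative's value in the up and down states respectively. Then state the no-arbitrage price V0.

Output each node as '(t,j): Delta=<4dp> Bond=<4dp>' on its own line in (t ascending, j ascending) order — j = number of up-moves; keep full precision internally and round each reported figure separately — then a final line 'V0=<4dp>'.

Since d<R<u, set p* = (R−d)/(u−d) = 0.7347; price each node as the discounted p*-expectation of its children.
Terminal values V(1,·): V(1,0)=32.7000, V(1,1)=41.2900
(0,0): S=151.0000. Δ = (V_up−V_dn)/(S_up−S_dn) = (41.2900−32.7000)/(188.7500−114.7600) = 0.1161. V = [p*·41.2900 + (1−p*)·32.7000]/1.12 = 34.8313. B = V − Δ·S = 17.3007.
Each (Δ,B) replicates both successor values, so the strategy is self-financing and V0 is arbitrage-free.

(0,0): Delta=0.1161 Bond=17.3007
V0=34.8313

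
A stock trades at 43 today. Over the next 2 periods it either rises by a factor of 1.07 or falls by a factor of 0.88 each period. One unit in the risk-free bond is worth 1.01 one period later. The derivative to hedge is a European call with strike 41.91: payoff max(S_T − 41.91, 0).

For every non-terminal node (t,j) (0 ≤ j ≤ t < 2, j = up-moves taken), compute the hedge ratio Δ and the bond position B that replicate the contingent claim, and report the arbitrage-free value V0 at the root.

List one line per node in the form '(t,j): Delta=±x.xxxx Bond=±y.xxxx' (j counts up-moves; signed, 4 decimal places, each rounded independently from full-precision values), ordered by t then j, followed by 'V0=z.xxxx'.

No-arbitrage ⇒ martingale measure with p* = (R−d)/(u−d) = 0.6842.
Terminal payoffs: V(2,0)=0.0000, V(2,1)=0.0000, V(2,2)=7.3207
  t=1,j=0: stock 37.8400 → up 40.4888 (V=0.0000), down 33.2992 (V=0.0000). Price 0.0000; hedge Δ=0.0000, bond B=0.0000.
  t=1,j=1: stock 46.0100 → up 49.2307 (V=7.3207), down 40.4888 (V=0.0000). Price 4.9593; hedge Δ=0.8374, bond B=-33.5707.
  t=0,j=0: stock 43.0000 → up 46.0100 (V=4.9593), down 37.8400 (V=0.0000). Price 3.3596; hedge Δ=0.6070, bond B=-22.7420.
Self-financing check: at every node Δ·S+B equals the discounted successor values.

(0,0): Delta=0.6070 Bond=-22.7420
(1,0): Delta=0.0000 Bond=0.0000
(1,1): Delta=0.8374 Bond=-33.5707
V0=3.3596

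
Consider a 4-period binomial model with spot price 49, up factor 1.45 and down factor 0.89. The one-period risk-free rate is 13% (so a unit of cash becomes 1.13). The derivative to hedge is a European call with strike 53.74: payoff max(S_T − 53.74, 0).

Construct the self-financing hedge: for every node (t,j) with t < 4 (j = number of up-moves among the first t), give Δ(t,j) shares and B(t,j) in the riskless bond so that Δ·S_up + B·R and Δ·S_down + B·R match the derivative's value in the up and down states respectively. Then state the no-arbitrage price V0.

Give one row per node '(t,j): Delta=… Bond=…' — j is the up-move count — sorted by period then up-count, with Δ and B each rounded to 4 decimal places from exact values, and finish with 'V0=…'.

(0,0): Delta=0.8701 Bond=-24.3750
(1,0): Delta=0.7401 Bond=-21.8732
(1,1): Delta=0.9765 Bond=-35.1046
(2,0): Delta=0.4862 Bond=-14.8632
(2,1): Delta=0.9478 Bond=-37.8546
(2,2): Delta=1.0000 Bond=-42.0863
(3,0): Delta=0.0000 Bond=0.0000
(3,1): Delta=0.8841 Bond=-39.1894
(3,2): Delta=1.0000 Bond=-47.5575
(3,3): Delta=1.0000 Bond=-47.5575
V0=18.2605

Risk-neutral probability p* = (R−d)/(u−d) = (1.13−0.89)/(1.45−0.89) = 0.4286.
Terminal values V(4,·): V(4,0)=0.0000, V(4,1)=0.0000, V(4,2)=27.8641, V(4,3)=79.2105, V(4,4)=162.8648
  t=3,j=0: stock 34.5435 → up 50.0880 (V=0.0000), down 30.7437 (V=0.0000). Price 0.0000; hedge Δ=0.0000, bond B=0.0000.
  t=3,j=1: stock 56.2787 → up 81.6041 (V=27.8641), down 50.0880 (V=0.0000). Price 10.5679; hedge Δ=0.8841, bond B=-39.1894.
  t=3,j=2: stock 91.6900 → up 132.9505 (V=79.2105), down 81.6041 (V=27.8641). Price 44.1325; hedge Δ=1.0000, bond B=-47.5575.
  t=3,j=3: stock 149.3826 → up 216.6048 (V=162.8648), down 132.9505 (V=79.2105). Price 101.8251; hedge Δ=1.0000, bond B=-47.5575.
  t=2,j=0: stock 38.8129 → up 56.2787 (V=10.5679), down 34.5435 (V=0.0000). Price 4.0081; hedge Δ=0.4862, bond B=-14.8632.
  t=2,j=1: stock 63.2345 → up 91.6900 (V=44.1325), down 56.2787 (V=10.5679). Price 22.0821; hedge Δ=0.9478, bond B=-37.8546.
  t=2,j=2: stock 103.0225 → up 149.3826 (V=101.8251), down 91.6900 (V=44.1325). Price 60.9362; hedge Δ=1.0000, bond B=-42.0863.
  t=1,j=0: stock 43.6100 → up 63.2345 (V=22.0821), down 38.8129 (V=4.0081). Price 10.4018; hedge Δ=0.7401, bond B=-21.8732.
  t=1,j=1: stock 71.0500 → up 103.0225 (V=60.9362), down 63.2345 (V=22.0821). Price 34.2777; hedge Δ=0.9765, bond B=-35.1046.
  t=0,j=0: stock 49.0000 → up 71.0500 (V=34.2777), down 43.6100 (V=10.4018). Price 18.2605; hedge Δ=0.8701, bond B=-24.3750.
Root portfolio cost Δ·49+B reproduces V0=18.2605.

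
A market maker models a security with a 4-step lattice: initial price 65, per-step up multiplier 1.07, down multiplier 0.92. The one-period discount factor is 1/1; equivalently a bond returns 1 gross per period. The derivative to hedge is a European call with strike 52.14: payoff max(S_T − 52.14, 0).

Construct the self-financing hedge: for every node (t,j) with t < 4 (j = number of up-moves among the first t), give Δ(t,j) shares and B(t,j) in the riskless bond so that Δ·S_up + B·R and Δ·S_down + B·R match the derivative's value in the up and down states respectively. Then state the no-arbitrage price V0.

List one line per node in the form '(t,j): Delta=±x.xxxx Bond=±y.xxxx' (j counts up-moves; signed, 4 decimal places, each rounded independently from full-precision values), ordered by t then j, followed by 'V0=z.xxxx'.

Risk-neutral probability p* = (R−d)/(u−d) = (1−0.92)/(1.07−0.92) = 0.5333.
At expiry t=4: V(4,0)=0.0000, V(4,1)=2.0178, V(4,2)=10.8478, V(4,3)=21.1176, V(4,4)=33.0617
(3,0): S=50.6147. Δ = (V_up−V_dn)/(S_up−S_dn) = (2.0178−0.0000)/(54.1578−46.5655) = 0.2658. V = [p*·2.0178 + (1−p*)·0.0000]/1 = 1.0761. B = V − Δ·S = -12.3755.
(3,1): S=58.8671. Δ = (V_up−V_dn)/(S_up−S_dn) = (10.8478−2.0178)/(62.9878−54.1578) = 1.0000. V = [p*·10.8478 + (1−p*)·2.0178]/1 = 6.7271. B = V − Δ·S = -52.1400.
(3,2): S=68.4650. Δ = (V_up−V_dn)/(S_up−S_dn) = (21.1176−10.8478)/(73.2576−62.9878) = 1.0000. V = [p*·21.1176 + (1−p*)·10.8478]/1 = 16.3250. B = V − Δ·S = -52.1400.
(3,3): S=79.6278. Δ = (V_up−V_dn)/(S_up−S_dn) = (33.0617−21.1176)/(85.2017−73.2576) = 1.0000. V = [p*·33.0617 + (1−p*)·21.1176]/1 = 27.4878. B = V − Δ·S = -52.1400.
(2,0): S=55.0160. Δ = (V_up−V_dn)/(S_up−S_dn) = (6.7271−1.0761)/(58.8671−50.6147) = 0.6848. V = [p*·6.7271 + (1−p*)·1.0761]/1 = 4.0900. B = V − Δ·S = -33.5833.
(2,1): S=63.9860. Δ = (V_up−V_dn)/(S_up−S_dn) = (16.3250−6.7271)/(68.4650−58.8671) = 1.0000. V = [p*·16.3250 + (1−p*)·6.7271]/1 = 11.8460. B = V − Δ·S = -52.1400.
(2,2): S=74.4185. Δ = (V_up−V_dn)/(S_up−S_dn) = (27.4878−16.3250)/(79.6278−68.4650) = 1.0000. V = [p*·27.4878 + (1−p*)·16.3250]/1 = 22.2785. B = V − Δ·S = -52.1400.
(1,0): S=59.8000. Δ = (V_up−V_dn)/(S_up−S_dn) = (11.8460−4.0900)/(63.9860−55.0160) = 0.8647. V = [p*·11.8460 + (1−p*)·4.0900]/1 = 8.2265. B = V − Δ·S = -43.4802.
(1,1): S=69.5500. Δ = (V_up−V_dn)/(S_up−S_dn) = (22.2785−11.8460)/(74.4185−63.9860) = 1.0000. V = [p*·22.2785 + (1−p*)·11.8460]/1 = 17.4100. B = V − Δ·S = -52.1400.
(0,0): S=65.0000. Δ = (V_up−V_dn)/(S_up−S_dn) = (17.4100−8.2265)/(69.5500−59.8000) = 0.9419. V = [p*·17.4100 + (1−p*)·8.2265]/1 = 13.1244. B = V − Δ·S = -48.0988.
Root portfolio cost Δ·65+B reproduces V0=13.1244.

(0,0): Delta=0.9419 Bond=-48.0988
(1,0): Delta=0.8647 Bond=-43.4802
(1,1): Delta=1.0000 Bond=-52.1400
(2,0): Delta=0.6848 Bond=-33.5833
(2,1): Delta=1.0000 Bond=-52.1400
(2,2): Delta=1.0000 Bond=-52.1400
(3,0): Delta=0.2658 Bond=-12.3755
(3,1): Delta=1.0000 Bond=-52.1400
(3,2): Delta=1.0000 Bond=-52.1400
(3,3): Delta=1.0000 Bond=-52.1400
V0=13.1244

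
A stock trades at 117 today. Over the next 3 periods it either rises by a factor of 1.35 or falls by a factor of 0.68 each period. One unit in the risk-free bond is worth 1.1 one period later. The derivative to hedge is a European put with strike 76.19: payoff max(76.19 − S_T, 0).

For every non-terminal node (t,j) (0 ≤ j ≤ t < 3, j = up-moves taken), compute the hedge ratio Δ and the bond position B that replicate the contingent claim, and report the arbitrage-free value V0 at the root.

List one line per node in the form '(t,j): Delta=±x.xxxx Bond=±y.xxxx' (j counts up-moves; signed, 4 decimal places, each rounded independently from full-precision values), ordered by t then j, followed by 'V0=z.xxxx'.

(0,0): Delta=-0.0688 Bond=10.2034
(1,0): Delta=-0.2644 Bond=26.7874
(1,1): Delta=-0.0101 Bond=1.9597
(2,0): Delta=-1.0000 Bond=69.2636
(2,1): Delta=-0.0438 Bond=5.7772
(2,2): Delta=0.0000 Bond=0.0000
V0=2.1583

No-arbitrage ⇒ martingale measure with p* = (R−d)/(u−d) = 0.6269.
At expiry t=3: V(3,0)=39.4015, V(3,1)=3.1539, V(3,2)=0.0000, V(3,3)=0.0000
  t=2,j=0: stock 54.1008 → up 73.0361 (V=3.1539), down 36.7885 (V=39.4015). Price 15.1628; hedge Δ=-1.0000, bond B=69.2636.
  t=2,j=1: stock 107.4060 → up 144.9981 (V=0.0000), down 73.0361 (V=3.1539). Price 1.0699; hedge Δ=-0.0438, bond B=5.7772.
  t=2,j=2: stock 213.2325 → up 287.8639 (V=0.0000), down 144.9981 (V=0.0000). Price 0.0000; hedge Δ=0.0000, bond B=0.0000.
  t=1,j=0: stock 79.5600 → up 107.4060 (V=1.0699), down 54.1008 (V=15.1628). Price 5.7531; hedge Δ=-0.2644, bond B=26.7874.
  t=1,j=1: stock 157.9500 → up 213.2325 (V=0.0000), down 107.4060 (V=1.0699). Price 0.3629; hedge Δ=-0.0101, bond B=1.9597.
  t=0,j=0: stock 117.0000 → up 157.9500 (V=0.3629), down 79.5600 (V=5.7531). Price 2.1583; hedge Δ=-0.0688, bond B=10.2034.
Check: Δ(0,0)·S0 + B(0,0) = 2.1583 = V0.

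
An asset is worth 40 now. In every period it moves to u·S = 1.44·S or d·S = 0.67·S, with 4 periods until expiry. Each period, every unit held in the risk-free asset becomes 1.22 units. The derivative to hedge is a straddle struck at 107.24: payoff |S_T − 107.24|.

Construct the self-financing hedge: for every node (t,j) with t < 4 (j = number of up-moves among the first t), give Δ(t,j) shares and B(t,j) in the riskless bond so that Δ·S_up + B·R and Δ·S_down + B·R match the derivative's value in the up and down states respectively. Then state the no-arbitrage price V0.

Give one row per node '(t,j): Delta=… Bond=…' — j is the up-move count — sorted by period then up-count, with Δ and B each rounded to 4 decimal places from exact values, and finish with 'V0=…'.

(0,0): Delta=-0.1561 Bond=29.8707
(1,0): Delta=-1.0000 Bond=59.0578
(1,1): Delta=0.0009 Bond=27.3960
(2,0): Delta=-1.0000 Bond=72.0505
(2,1): Delta=-1.0000 Bond=72.0505
(2,2): Delta=0.1872 Bond=17.9721
(3,0): Delta=-1.0000 Bond=87.9016
(3,1): Delta=-1.0000 Bond=87.9016
(3,2): Delta=-1.0000 Bond=87.9016
(3,3): Delta=0.4082 Bond=-4.4643
V0=23.6253

Risk-neutral probability p* = (R−d)/(u−d) = (1.22−0.67)/(1.44−0.67) = 0.7143.
At expiry t=4: V(4,0)=99.1796, V(4,1)=89.9161, V(4,2)=70.0064, V(4,3)=27.2156, V(4,4)=64.7527
  t=3,j=0: stock 12.0305 → up 17.3239 (V=89.9161), down 8.0604 (V=99.1796). Price 75.8711; hedge Δ=-1.0000, bond B=87.9016.
  t=3,j=1: stock 25.8566 → up 37.2336 (V=70.0064), down 17.3239 (V=89.9161). Price 62.0450; hedge Δ=-1.0000, bond B=87.9016.
  t=3,j=2: stock 55.5725 → up 80.0244 (V=27.2156), down 37.2336 (V=70.0064). Price 32.3292; hedge Δ=-1.0000, bond B=87.9016.
  t=3,j=3: stock 119.4394 → up 171.9927 (V=64.7527), down 80.0244 (V=27.2156). Price 44.2851; hedge Δ=0.4082, bond B=-4.4643.
  t=2,j=0: stock 17.9560 → up 25.8566 (V=62.0450), down 12.0305 (V=75.8711). Price 54.0945; hedge Δ=-1.0000, bond B=72.0505.
  t=2,j=1: stock 38.5920 → up 55.5725 (V=32.3292), down 25.8566 (V=62.0450). Price 33.4585; hedge Δ=-1.0000, bond B=72.0505.
  t=2,j=2: stock 82.9440 → up 119.4394 (V=44.2851), down 55.5725 (V=32.3292). Price 33.4993; hedge Δ=0.1872, bond B=17.9721.
  t=1,j=0: stock 26.8000 → up 38.5920 (V=33.4585), down 17.9560 (V=54.0945). Price 32.2578; hedge Δ=-1.0000, bond B=59.0578.
  t=1,j=1: stock 57.6000 → up 82.9440 (V=33.4993), down 38.5920 (V=33.4585). Price 27.4489; hedge Δ=0.0009, bond B=27.3960.
  t=0,j=0: stock 40.0000 → up 57.6000 (V=27.4489), down 26.8000 (V=32.2578). Price 23.6253; hedge Δ=-0.1561, bond B=29.8707.
Self-financing check: at every node Δ·S+B equals the discounted successor values.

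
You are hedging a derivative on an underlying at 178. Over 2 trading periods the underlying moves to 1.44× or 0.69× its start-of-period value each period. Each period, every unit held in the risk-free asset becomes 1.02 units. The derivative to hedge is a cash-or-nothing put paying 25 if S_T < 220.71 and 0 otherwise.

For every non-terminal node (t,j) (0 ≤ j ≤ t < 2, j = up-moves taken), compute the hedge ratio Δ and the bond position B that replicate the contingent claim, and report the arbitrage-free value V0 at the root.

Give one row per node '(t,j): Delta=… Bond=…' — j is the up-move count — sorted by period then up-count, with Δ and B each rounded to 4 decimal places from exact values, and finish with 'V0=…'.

(0,0): Delta=-0.0808 Bond=33.7562
(1,0): Delta=0.0000 Bond=24.5098
(1,1): Delta=-0.1300 Bond=47.0588
V0=19.3772

No-arbitrage ⇒ martingale measure with p* = (R−d)/(u−d) = 0.4400.
Terminal values V(2,·): V(2,0)=25.0000, V(2,1)=25.0000, V(2,2)=0.0000
Node (1,0) S=122.8200: V=(p*·25.0000+(1−p*)·25.0000)/1.02=24.5098; Δ=(25.0000−25.0000)/(176.8608−84.7458)=0.0000; B=V−Δ·S=24.5098
Node (1,1) S=256.3200: V=(p*·0.0000+(1−p*)·25.0000)/1.02=13.7255; Δ=(0.0000−25.0000)/(369.1008−176.8608)=-0.1300; B=V−Δ·S=47.0588
Node (0,0) S=178.0000: V=(p*·13.7255+(1−p*)·24.5098)/1.02=19.3772; Δ=(13.7255−24.5098)/(256.3200−122.8200)=-0.0808; B=V−Δ·S=33.7562
Check: Δ(0,0)·S0 + B(0,0) = 19.3772 = V0.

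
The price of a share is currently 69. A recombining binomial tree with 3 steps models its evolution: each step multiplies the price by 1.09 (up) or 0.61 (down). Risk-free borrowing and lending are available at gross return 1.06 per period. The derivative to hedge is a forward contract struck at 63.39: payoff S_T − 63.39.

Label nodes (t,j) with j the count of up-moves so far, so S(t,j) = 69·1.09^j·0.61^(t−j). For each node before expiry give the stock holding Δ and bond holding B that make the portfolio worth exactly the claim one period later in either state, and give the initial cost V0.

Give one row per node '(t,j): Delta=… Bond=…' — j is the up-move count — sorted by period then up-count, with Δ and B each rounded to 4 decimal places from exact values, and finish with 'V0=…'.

(0,0): Delta=1.0000 Bond=-53.2235
(1,0): Delta=1.0000 Bond=-56.4169
(1,1): Delta=1.0000 Bond=-56.4169
(2,0): Delta=1.0000 Bond=-59.8019
(2,1): Delta=1.0000 Bond=-59.8019
(2,2): Delta=1.0000 Bond=-59.8019
V0=15.7765

Risk-neutral probability p* = (R−d)/(u−d) = (1.06−0.61)/(1.09−0.61) = 0.9375.
Terminal payoffs: V(3,0)=-47.7283, V(3,1)=-35.4044, V(3,2)=-13.3829, V(3,3)=25.9670
(2,0): S=25.6749. Δ = (V_up−V_dn)/(S_up−S_dn) = (-35.4044−-47.7283)/(27.9856−15.6617) = 1.0000. V = [p*·-35.4044 + (1−p*)·-47.7283]/1.06 = -34.1270. B = V − Δ·S = -59.8019.
(2,1): S=45.8781. Δ = (V_up−V_dn)/(S_up−S_dn) = (-13.3829−-35.4044)/(50.0071−27.9856) = 1.0000. V = [p*·-13.3829 + (1−p*)·-35.4044]/1.06 = -13.9238. B = V − Δ·S = -59.8019.
(2,2): S=81.9789. Δ = (V_up−V_dn)/(S_up−S_dn) = (25.9670−-13.3829)/(89.3570−50.0071) = 1.0000. V = [p*·25.9670 + (1−p*)·-13.3829]/1.06 = 22.1770. B = V − Δ·S = -59.8019.
(1,0): S=42.0900. Δ = (V_up−V_dn)/(S_up−S_dn) = (-13.9238−-34.1270)/(45.8781−25.6749) = 1.0000. V = [p*·-13.9238 + (1−p*)·-34.1270]/1.06 = -14.3269. B = V − Δ·S = -56.4169.
(1,1): S=75.2100. Δ = (V_up−V_dn)/(S_up−S_dn) = (22.1770−-13.9238)/(81.9789−45.8781) = 1.0000. V = [p*·22.1770 + (1−p*)·-13.9238]/1.06 = 18.7931. B = V − Δ·S = -56.4169.
(0,0): S=69.0000. Δ = (V_up−V_dn)/(S_up−S_dn) = (18.7931−-14.3269)/(75.2100−42.0900) = 1.0000. V = [p*·18.7931 + (1−p*)·-14.3269]/1.06 = 15.7765. B = V − Δ·S = -53.2235.
Root portfolio cost Δ·69+B reproduces V0=15.7765.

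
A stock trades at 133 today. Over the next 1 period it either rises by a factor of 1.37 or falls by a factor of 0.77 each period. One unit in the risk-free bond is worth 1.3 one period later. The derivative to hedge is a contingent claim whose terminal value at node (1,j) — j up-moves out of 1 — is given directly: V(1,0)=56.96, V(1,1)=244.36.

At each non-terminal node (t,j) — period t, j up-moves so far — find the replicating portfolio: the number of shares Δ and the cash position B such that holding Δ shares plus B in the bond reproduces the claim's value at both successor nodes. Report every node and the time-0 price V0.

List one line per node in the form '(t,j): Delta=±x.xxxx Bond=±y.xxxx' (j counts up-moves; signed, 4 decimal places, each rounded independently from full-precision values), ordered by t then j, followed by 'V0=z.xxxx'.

Since d<R<u, set p* = (R−d)/(u−d) = 0.8833; price each node as the discounted p*-expectation of its children.
Terminal values V(1,·): V(1,0)=56.9600, V(1,1)=244.3600
Node (0,0) S=133.0000: V=(p*·244.3600+(1−p*)·56.9600)/1.3=171.1513; Δ=(244.3600−56.9600)/(182.2100−102.4100)=2.3484; B=V−Δ·S=-141.1821
Check: Δ(0,0)·S0 + B(0,0) = 171.1513 = V0.

(0,0): Delta=2.3484 Bond=-141.1821
V0=171.1513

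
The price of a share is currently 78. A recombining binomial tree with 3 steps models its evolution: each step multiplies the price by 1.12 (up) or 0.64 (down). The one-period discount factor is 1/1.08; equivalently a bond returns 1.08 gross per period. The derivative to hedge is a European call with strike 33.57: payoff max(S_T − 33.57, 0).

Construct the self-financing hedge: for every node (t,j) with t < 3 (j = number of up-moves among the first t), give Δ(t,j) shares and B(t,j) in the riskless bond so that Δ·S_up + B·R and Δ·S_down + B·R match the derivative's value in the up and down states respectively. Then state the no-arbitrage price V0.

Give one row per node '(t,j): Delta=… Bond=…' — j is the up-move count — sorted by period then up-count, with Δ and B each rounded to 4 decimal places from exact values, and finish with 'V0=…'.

No-arbitrage ⇒ martingale measure with p* = (R−d)/(u−d) = 0.9167.
Terminal values V(3,·): V(3,0)=0.0000, V(3,1)=2.2127, V(3,2)=29.0496, V(3,3)=76.0144
(2,0): S=31.9488. Δ = (V_up−V_dn)/(S_up−S_dn) = (2.2127−0.0000)/(35.7827−20.4472) = 0.1443. V = [p*·2.2127 + (1−p*)·0.0000]/1.08 = 1.8780. B = V − Δ·S = -2.7317.
(2,1): S=55.9104. Δ = (V_up−V_dn)/(S_up−S_dn) = (29.0496−2.2127)/(62.6196−35.7827) = 1.0000. V = [p*·29.0496 + (1−p*)·2.2127]/1.08 = 24.8271. B = V − Δ·S = -31.0833.
(2,2): S=97.8432. Δ = (V_up−V_dn)/(S_up−S_dn) = (76.0144−29.0496)/(109.5844−62.6196) = 1.0000. V = [p*·76.0144 + (1−p*)·29.0496]/1.08 = 66.7599. B = V − Δ·S = -31.0833.
(1,0): S=49.9200. Δ = (V_up−V_dn)/(S_up−S_dn) = (24.8271−1.8780)/(55.9104−31.9488) = 0.9577. V = [p*·24.8271 + (1−p*)·1.8780]/1.08 = 21.2173. B = V − Δ·S = -26.5932.
(1,1): S=87.3600. Δ = (V_up−V_dn)/(S_up−S_dn) = (66.7599−24.8271)/(97.8432−55.9104) = 1.0000. V = [p*·66.7599 + (1−p*)·24.8271]/1.08 = 58.5791. B = V − Δ·S = -28.7809.
(0,0): S=78.0000. Δ = (V_up−V_dn)/(S_up−S_dn) = (58.5791−21.2173)/(87.3600−49.9200) = 0.9979. V = [p*·58.5791 + (1−p*)·21.2173]/1.08 = 51.3571. B = V − Δ·S = -26.4801.
Root portfolio cost Δ·78+B reproduces V0=51.3571.

(0,0): Delta=0.9979 Bond=-26.4801
(1,0): Delta=0.9577 Bond=-26.5932
(1,1): Delta=1.0000 Bond=-28.7809
(2,0): Delta=0.1443 Bond=-2.7317
(2,1): Delta=1.0000 Bond=-31.0833
(2,2): Delta=1.0000 Bond=-31.0833
V0=51.3571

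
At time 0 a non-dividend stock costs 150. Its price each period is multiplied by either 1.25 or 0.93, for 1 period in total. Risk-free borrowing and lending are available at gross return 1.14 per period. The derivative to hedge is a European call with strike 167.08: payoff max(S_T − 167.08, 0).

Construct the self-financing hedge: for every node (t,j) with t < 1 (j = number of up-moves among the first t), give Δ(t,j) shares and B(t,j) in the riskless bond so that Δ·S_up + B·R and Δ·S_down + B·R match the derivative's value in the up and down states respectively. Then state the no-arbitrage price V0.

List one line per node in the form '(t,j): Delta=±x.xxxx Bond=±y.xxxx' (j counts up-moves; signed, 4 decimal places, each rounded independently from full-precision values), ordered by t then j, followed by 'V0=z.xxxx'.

Under the risk-neutral measure, an up-move has probability p* = (R−d)/(u−d) = 0.6562 and values discount at R = 1.14.
At expiry t=1: V(1,0)=0.0000, V(1,1)=20.4200
Node (0,0) S=150.0000: V=(p*·20.4200+(1−p*)·0.0000)/1.14=11.7549; Δ=(20.4200−0.0000)/(187.5000−139.5000)=0.4254; B=V−Δ·S=-52.0576
Self-financing check: at every node Δ·S+B equals the discounted successor values.

(0,0): Delta=0.4254 Bond=-52.0576
V0=11.7549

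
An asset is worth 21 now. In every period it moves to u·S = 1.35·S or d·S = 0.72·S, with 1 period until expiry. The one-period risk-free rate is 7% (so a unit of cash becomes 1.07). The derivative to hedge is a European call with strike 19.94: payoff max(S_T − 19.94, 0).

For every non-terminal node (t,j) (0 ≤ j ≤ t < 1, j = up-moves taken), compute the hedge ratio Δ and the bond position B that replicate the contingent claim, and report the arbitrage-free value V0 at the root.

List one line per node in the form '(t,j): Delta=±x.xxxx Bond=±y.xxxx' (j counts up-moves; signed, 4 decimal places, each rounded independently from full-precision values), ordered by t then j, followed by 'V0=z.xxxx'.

(0,0): Delta=0.6357 Bond=-8.9826
V0=4.3666

No-arbitrage ⇒ martingale measure with p* = (R−d)/(u−d) = 0.5556.
At expiry t=1: V(1,0)=0.0000, V(1,1)=8.4100
  t=0,j=0: stock 21.0000 → up 28.3500 (V=8.4100), down 15.1200 (V=0.0000). Price 4.3666; hedge Δ=0.6357, bond B=-8.9826.
The time-0 hedge costs 4.3666, which is the no-arbitrage price.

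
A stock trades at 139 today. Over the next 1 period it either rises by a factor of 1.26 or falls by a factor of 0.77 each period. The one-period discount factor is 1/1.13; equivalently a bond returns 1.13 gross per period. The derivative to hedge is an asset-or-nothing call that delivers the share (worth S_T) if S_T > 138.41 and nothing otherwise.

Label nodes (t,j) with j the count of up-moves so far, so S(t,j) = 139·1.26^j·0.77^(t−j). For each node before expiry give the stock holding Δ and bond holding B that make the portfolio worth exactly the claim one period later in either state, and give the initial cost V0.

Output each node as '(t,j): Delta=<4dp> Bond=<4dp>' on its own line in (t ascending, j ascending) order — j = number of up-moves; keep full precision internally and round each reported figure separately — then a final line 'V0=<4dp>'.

Risk-neutral probability p* = (R−d)/(u−d) = (1.13−0.77)/(1.26−0.77) = 0.7347.
Payoff layer (t=1): V(1,0)=0.0000, V(1,1)=175.1400
Node (0,0) S=139.0000: V=(p*·175.1400+(1−p*)·0.0000)/1.13=113.8710; Δ=(175.1400−0.0000)/(175.1400−107.0300)=2.5714; B=V−Δ·S=-243.5575
Each (Δ,B) replicates both successor values, so the strategy is self-financing and V0 is arbitrage-free.

(0,0): Delta=2.5714 Bond=-243.5575
V0=113.8710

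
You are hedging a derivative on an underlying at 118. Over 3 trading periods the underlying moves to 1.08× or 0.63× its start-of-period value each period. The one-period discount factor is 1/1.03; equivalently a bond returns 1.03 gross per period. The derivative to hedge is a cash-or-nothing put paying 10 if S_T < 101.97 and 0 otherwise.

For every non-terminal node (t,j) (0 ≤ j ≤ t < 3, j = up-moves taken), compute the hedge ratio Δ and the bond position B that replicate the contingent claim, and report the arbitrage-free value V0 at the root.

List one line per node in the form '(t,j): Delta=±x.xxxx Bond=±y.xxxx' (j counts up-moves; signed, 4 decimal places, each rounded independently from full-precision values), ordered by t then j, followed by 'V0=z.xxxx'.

(0,0): Delta=-0.1403 Bond=19.2745
(1,0): Delta=0.0000 Bond=9.4260
(1,1): Delta=-0.1505 Bond=21.1560
(2,0): Delta=0.0000 Bond=9.7087
(2,1): Delta=0.0000 Bond=9.7087
(2,2): Delta=-0.1615 Bond=23.3010
V0=2.7241

Risk-neutral probability p* = (R−d)/(u−d) = (1.03−0.63)/(1.08−0.63) = 0.8889.
Terminal values V(3,·): V(3,0)=10.0000, V(3,1)=10.0000, V(3,2)=10.0000, V(3,3)=0.0000
Node (2,0) S=46.8342: V=(p*·10.0000+(1−p*)·10.0000)/1.03=9.7087; Δ=(10.0000−10.0000)/(50.5809−29.5055)=0.0000; B=V−Δ·S=9.7087
Node (2,1) S=80.2872: V=(p*·10.0000+(1−p*)·10.0000)/1.03=9.7087; Δ=(10.0000−10.0000)/(86.7102−50.5809)=0.0000; B=V−Δ·S=9.7087
Node (2,2) S=137.6352: V=(p*·0.0000+(1−p*)·10.0000)/1.03=1.0787; Δ=(0.0000−10.0000)/(148.6460−86.7102)=-0.1615; B=V−Δ·S=23.3010
Node (1,0) S=74.3400: V=(p*·9.7087+(1−p*)·9.7087)/1.03=9.4260; Δ=(9.7087−9.7087)/(80.2872−46.8342)=0.0000; B=V−Δ·S=9.4260
Node (1,1) S=127.4400: V=(p*·1.0787+(1−p*)·9.7087)/1.03=1.9783; Δ=(1.0787−9.7087)/(137.6352−80.2872)=-0.1505; B=V−Δ·S=21.1560
Node (0,0) S=118.0000: V=(p*·1.9783+(1−p*)·9.4260)/1.03=2.7241; Δ=(1.9783−9.4260)/(127.4400−74.3400)=-0.1403; B=V−Δ·S=19.2745
The time-0 hedge costs 2.7241, which is the no-arbitrage price.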